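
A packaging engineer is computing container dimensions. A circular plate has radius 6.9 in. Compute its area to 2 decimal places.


Shape: circle
Radius r = 6.9 in
Formula: A = pi * r^2
r^2 = 6.9^2 = 47.61
A = pi * 47.61
A = 149.57
149.57 in^2


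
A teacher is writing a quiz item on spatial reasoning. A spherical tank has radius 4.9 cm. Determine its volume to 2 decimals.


Shape: sphere
Radius r = 4.9 cm
Formula: V = (4/3) * pi * r^3
r^3 = 117.649
(4/3) * 117.649 = 156.865333
V = 156.865333 * pi
V = 492.81
492.81 cm^3


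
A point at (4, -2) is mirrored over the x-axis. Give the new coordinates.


Transformation: reflection
Original point: (4, -2)
Rule for reflection over the x-axis: (x, y) -> (x, -y)
Apply: (4, -2) -> (4, 2)
(4, 2)


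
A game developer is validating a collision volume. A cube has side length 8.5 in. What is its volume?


Shape: cube
Side s = 8.5 in
Formula: V = s^3
V = 8.5 * 8.5 * 8.5
V = 72.25 * 8.5
V = 614.125
614.125 in^3


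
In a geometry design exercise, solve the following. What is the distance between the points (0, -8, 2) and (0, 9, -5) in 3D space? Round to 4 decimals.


3D distance between two points
P1 = (0, -8, 2), P2 = (0, 9, -5)
Formula: d = sqrt((x2-x1)^2 + (y2-y1)^2 + (z2-z1)^2)
dx = 0 - 0 = 0
dy = 9 - -8 = 17
dz = -5 - 2 = -7
dx^2 + dy^2 + dz^2 = 0 + 289 + 49 = 338
d = sqrt(338)
d = 18.3848
18.3848 units


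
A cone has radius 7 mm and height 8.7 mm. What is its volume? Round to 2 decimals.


Shape: cone
Radius r = 7 mm, Height h = 8.7 mm
Formula: V = (1/3) * pi * r^2 * h
r^2 = 49
pi * r^2 * h = pi * 49 * 8.7 = 426.3 * pi
V = 426.3 * pi / 3
V = 446.42
446.42 mm^3


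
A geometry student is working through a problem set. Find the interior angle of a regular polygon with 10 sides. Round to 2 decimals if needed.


Shape: regular decagon (10 sides)
Formula: interior angle = (n - 2) * 180 / n
(n - 2) = 8
(n - 2) * 180 = 1440
angle = 1440 / 10
angle = 144
144 degrees


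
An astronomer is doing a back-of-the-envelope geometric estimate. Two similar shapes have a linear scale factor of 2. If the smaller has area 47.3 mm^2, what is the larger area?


Linear scale factor k = 2
Original area = 47.3 mm^2
Rule: under a linear scaling by k, areas scale by k^2.
k^2 = 2^2 = 4
New area = 47.3 * 4
New area = 189.2
189.2 mm^2


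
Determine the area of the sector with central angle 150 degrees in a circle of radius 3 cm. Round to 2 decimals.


Shape: circular sector
Radius r = 3 cm, Angle = 150 degrees
Formula: A = (angle/360) * pi * r^2
r^2 = 9
Fraction of circle = 150/360
A = (150/360) * pi * 9
A = 3.75 * pi
A = 11.78
11.78 cm^2


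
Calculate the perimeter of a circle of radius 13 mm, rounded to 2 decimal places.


Shape: circle
Radius r = 13 mm
Formula: C = 2 * pi * r
C = 2 * pi * 13
C = 26 * pi
C = 81.68
81.68 mm


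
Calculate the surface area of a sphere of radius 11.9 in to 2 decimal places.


Shape: sphere
Radius r = 11.9 in
Formula: SA = 4 * pi * r^2
r^2 = 141.61
SA = 4 * pi * 141.61
SA = 566.44 * pi
SA = 1779.52
1779.52 in^2


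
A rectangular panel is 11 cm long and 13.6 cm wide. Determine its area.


Shape: rectangle
Length l = 11 cm, Width w = 13.6 cm
Formula: A = l * w
A = 11 * 13.6
A = 149.6
149.6 cm^2


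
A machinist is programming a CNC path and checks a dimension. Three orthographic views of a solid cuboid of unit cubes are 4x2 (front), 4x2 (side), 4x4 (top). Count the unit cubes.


Orthographic views of a solid rectangular block:
Front view 4 x 2 -> length = 4, height = 2
Side view 4 x 2 -> width = 4, height = 2 (consistent)
Top view 4 x 4 -> confirms length = 4, width = 4
The block is 4 x 4 x 2.
Total unit cubes = 4 * 4 * 2 = 32
32 unit cubes


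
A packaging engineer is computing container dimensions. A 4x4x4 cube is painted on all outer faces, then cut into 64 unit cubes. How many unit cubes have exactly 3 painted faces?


Large cube: 4 x 4 x 4, cut into unit cubes.
Cubes with 3 painted faces are at the corners. A cube always has 8 corners.
Count = 8
8 unit cubes


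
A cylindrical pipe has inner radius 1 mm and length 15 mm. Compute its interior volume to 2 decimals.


Shape: cylinder
Radius r = 1 mm, Height h = 15 mm
Formula: V = pi * r^2 * h
r^2 = 1
V = pi * 1 * 15
V = 15 * pi
V = 47.12
47.12 mm^3


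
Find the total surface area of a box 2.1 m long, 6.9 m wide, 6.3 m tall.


Shape: rectangular prism
l = 2.1 m, w = 6.9 m, h = 6.3 m
Formula: SA = 2(lw + lh + wh)
lw = 14.49, lh = 13.23, wh = 43.47
lw + lh + wh = 71.19
SA = 2 * 71.19
SA = 142.38
142.38 m^2


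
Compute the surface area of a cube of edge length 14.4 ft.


Shape: cube
Side s = 14.4 ft
A cube has 6 square faces.
Formula: SA = 6 * s^2
s^2 = 207.36
SA = 6 * 207.36
SA = 1244.16
1244.16 ft^2


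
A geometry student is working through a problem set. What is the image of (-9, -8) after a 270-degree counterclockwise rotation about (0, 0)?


Transformation: rotation about the origin
Original point: (-9, -8)
Rule for 270 deg counterclockwise: (x, y) -> (y, -x)
Apply: (-9, -8) -> (-8, 9)
(-8, 9)


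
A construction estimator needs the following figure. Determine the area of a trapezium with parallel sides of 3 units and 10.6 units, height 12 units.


Shape: trapezoid
Parallel sides a = 3 units, b = 10.6 units; Height h = 12 units
Formula: A = (a + b) * h / 2
a + b = 3 + 10.6 = 13.6
A = 13.6 * 12 / 2
A = 163.2 / 2
A = 81.6
81.6 units^2


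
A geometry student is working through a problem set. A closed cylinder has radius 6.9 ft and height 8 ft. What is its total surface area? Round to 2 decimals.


Shape: closed cylinder
Radius r = 6.9 ft, Height h = 8 ft
Formula: SA = 2*pi*r^2 + 2*pi*r*h = 2*pi*r*(r + h)
r + h = 14.9
2 * r * (r + h) = 2 * 6.9 * 14.9 = 205.62
SA = 205.62 * pi
SA = 645.97
645.97 ft^2


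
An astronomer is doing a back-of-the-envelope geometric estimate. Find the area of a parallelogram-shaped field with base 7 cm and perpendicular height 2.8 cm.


Shape: parallelogram
Base b = 7 cm, Height h = 2.8 cm
Formula: A = b * h
A = 7 * 2.8
A = 19.6
19.6 cm^2


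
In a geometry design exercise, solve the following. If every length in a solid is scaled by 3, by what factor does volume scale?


Linear scale factor k = 3
Rule: under a linear scaling by k, volumes scale by k^3.
k^3 = 3 * 3 * 3
k^3 = 9 * 3
k^3 = 27
Volume scales by a factor of 27.
27 (dimensionless)


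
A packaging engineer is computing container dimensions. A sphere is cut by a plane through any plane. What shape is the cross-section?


Solid: sphere
Cutting plane: through any plane
Visualize the intersection of the plane with the solid's surface.
The boundary of the cut region is a circle.
circle


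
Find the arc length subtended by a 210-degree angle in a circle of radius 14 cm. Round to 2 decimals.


Shape: circular arc
Radius r = 14 cm, Angle = 210 degrees
Formula: L = (angle/360) * 2 * pi * r
2 * pi * r = 28 * pi
L = (210/360) * 28 * pi
L = 16.333333 * pi
L = 51.31
51.31 cm


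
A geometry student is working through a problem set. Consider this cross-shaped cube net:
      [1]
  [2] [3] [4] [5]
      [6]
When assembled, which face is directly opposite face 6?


Net: cross layout. Take square 3 as the base (bottom).
Fold the four squares in the horizontal row up around 3: 2 -> left, 4 -> right, 5 wraps to the top.
Fold 1 and 6 up from 3: 1 -> back, 6 -> front.
Opposite pairs are therefore: (1, 6), (2, 4), (3, 5).
Face 6 is opposite face 1.
face 1


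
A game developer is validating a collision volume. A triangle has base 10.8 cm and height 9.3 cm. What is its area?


Shape: triangle
Base b = 10.8 cm, Height h = 9.3 cm
Formula: A = (1/2) * b * h
A = 0.5 * 10.8 * 9.3
A = 0.5 * 100.44
A = 50.22
50.22 cm^2


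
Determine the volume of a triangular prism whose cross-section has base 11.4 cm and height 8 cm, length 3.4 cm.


Shape: triangular prism
Triangle base = 11.4 cm, triangle height = 8 cm, prism length L = 3.4 cm
Formula: V = (1/2 * b * h_tri) * L
Cross-section area = 0.5 * 11.4 * 8 = 45.6
V = 45.6 * 3.4
V = 155.04
155.04 cm^3


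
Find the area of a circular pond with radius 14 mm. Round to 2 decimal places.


Shape: circle
Radius r = 14 mm
Formula: A = pi * r^2
r^2 = 14^2 = 196
A = pi * 196
A = 615.75
615.75 mm^2


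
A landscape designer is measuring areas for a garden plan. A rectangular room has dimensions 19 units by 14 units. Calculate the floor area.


Shape: rectangle
Length l = 19 units, Width w = 14 units
Formula: A = l * w
A = 19 * 14
A = 266
266 units^2


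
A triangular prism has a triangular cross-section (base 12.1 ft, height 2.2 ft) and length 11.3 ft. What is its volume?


Shape: triangular prism
Triangle base = 12.1 ft, triangle height = 2.2 ft, prism length L = 11.3 ft
Formula: V = (1/2 * b * h_tri) * L
Cross-section area = 0.5 * 12.1 * 2.2 = 13.31
V = 13.31 * 11.3
V = 150.403
150.403 ft^3


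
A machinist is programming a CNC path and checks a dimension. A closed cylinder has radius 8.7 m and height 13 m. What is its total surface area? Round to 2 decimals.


Shape: closed cylinder
Radius r = 8.7 m, Height h = 13 m
Formula: SA = 2*pi*r^2 + 2*pi*r*h = 2*pi*r*(r + h)
r + h = 21.7
2 * r * (r + h) = 2 * 8.7 * 21.7 = 377.58
SA = 377.58 * pi
SA = 1186.2
1186.2 m^2


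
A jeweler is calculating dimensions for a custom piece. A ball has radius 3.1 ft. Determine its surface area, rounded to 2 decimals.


Shape: sphere
Radius r = 3.1 ft
Formula: SA = 4 * pi * r^2
r^2 = 9.61
SA = 4 * pi * 9.61
SA = 38.44 * pi
SA = 120.76
120.76 ft^2


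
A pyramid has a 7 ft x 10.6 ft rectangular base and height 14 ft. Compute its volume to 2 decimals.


Shape: rectangular pyramid
Base: 7 ft x 10.6 ft, Height h = 14 ft
Formula: V = (1/3) * base_area * h
base_area = 7 * 10.6 = 74.2
base_area * h = 74.2 * 14 = 1038.8
V = 1038.8 / 3
V = 346.27
346.27 ft^3


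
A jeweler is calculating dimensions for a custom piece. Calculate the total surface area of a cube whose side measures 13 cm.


Shape: cube
Side s = 13 cm
A cube has 6 square faces.
Formula: SA = 6 * s^2
s^2 = 169
SA = 6 * 169
SA = 1014
1014 cm^2


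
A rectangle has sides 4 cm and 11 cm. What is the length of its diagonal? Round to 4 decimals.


Shape: rectangle (diagonal via Pythagoras)
Sides: 4 cm and 11 cm
Formula: d = sqrt(l^2 + w^2)
l^2 = 16, w^2 = 121
l^2 + w^2 = 137
d = sqrt(137)
d = 11.7047
11.7047 cm


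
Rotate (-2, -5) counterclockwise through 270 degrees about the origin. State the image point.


Transformation: rotation about the origin
Original point: (-2, -5)
Rule for 270 deg counterclockwise: (x, y) -> (y, -x)
Apply: (-2, -5) -> (-5, 2)
(-5, 2)


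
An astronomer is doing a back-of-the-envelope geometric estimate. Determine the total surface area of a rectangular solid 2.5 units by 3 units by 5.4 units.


Shape: rectangular prism
l = 2.5 units, w = 3 units, h = 5.4 units
Formula: SA = 2(lw + lh + wh)
lw = 7.5, lh = 13.5, wh = 16.2
lw + lh + wh = 37.2
SA = 2 * 37.2
SA = 74.4
74.4 units^2


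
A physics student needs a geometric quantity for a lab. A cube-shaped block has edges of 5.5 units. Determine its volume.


Shape: cube
Side s = 5.5 units
Formula: V = s^3
V = 5.5 * 5.5 * 5.5
V = 30.25 * 5.5
V = 166.375
166.375 units^3


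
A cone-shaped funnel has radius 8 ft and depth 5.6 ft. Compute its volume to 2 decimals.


Shape: cone
Radius r = 8 ft, Height h = 5.6 ft
Formula: V = (1/3) * pi * r^2 * h
r^2 = 64
pi * r^2 * h = pi * 64 * 5.6 = 358.4 * pi
V = 358.4 * pi / 3
V = 375.32
375.32 ft^3


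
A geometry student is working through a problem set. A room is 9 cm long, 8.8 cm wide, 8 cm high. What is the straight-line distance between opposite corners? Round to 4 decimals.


Shape: rectangular box (space diagonal)
l = 9 cm, w = 8.8 cm, h = 8 cm
Visualize: the diagonal of the base, then a right triangle with that diagonal and the height.
Formula: d = sqrt(l^2 + w^2 + h^2)
l^2 + w^2 + h^2 = 81 + 77.44 + 64 = 222.44
d = sqrt(222.44)
d = 14.9144
14.9144 cm


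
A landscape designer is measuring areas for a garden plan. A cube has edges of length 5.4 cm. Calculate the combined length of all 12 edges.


Shape: cube
Side s = 5.4 cm
A cube has 12 edges, all equal.
Formula: total edge length = 12 * s
Total = 12 * 5.4
Total = 64.8
64.8 cm


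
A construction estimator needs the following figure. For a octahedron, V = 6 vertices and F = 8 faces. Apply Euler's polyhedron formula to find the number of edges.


Polyhedron: octahedron
Euler's formula for convex polyhedra: V - E + F = 2
Given: V = 6 vertices and F = 8 faces
Solve for E:
E = V + F - 2 = 6 + 8 - 2 = 12
12 edges


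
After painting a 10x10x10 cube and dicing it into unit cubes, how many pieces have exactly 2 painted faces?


Large cube: 10 x 10 x 10, cut into unit cubes.
n = 10, so n - 2 = 8
Cubes with 2 painted faces lie along the edges, excluding corners.
A cube has 12 edges; each contributes (n - 2) = 8 such cubes.
Count = 12 * 8 = 96
96 unit cubes


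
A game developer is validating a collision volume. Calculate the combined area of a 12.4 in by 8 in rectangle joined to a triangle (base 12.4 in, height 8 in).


Composite shape: rectangle + triangle
Rectangle area = 12.4 * 8 = 99.2
Triangle area = 0.5 * 12.4 * 8 = 49.6
Total = 99.2 + 49.6
Total = 148.8
148.8 in^2


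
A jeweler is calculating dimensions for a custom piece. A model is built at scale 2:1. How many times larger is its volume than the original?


Linear scale factor k = 2
Rule: under a linear scaling by k, volumes scale by k^3.
k^3 = 2 * 2 * 2
k^3 = 4 * 2
k^3 = 8
Volume scales by a factor of 8.
8 (dimensionless)


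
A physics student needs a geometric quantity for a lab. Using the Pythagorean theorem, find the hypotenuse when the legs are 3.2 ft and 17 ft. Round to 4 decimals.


Shape: right triangle
Legs a = 3.2 ft, b = 17 ft
Formula: c = sqrt(a^2 + b^2)
a^2 = 10.24, b^2 = 289
a^2 + b^2 = 299.24
c = sqrt(299.24)
c = 17.2986
17.2986 ft


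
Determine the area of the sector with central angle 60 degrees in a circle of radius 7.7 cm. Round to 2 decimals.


Shape: circular sector
Radius r = 7.7 cm, Angle = 60 degrees
Formula: A = (angle/360) * pi * r^2
r^2 = 59.29
Fraction of circle = 60/360
A = (60/360) * pi * 59.29
A = 9.881667 * pi
A = 31.04
31.04 cm^2


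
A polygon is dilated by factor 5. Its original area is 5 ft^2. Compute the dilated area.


Linear scale factor k = 5
Original area = 5 ft^2
Rule: under a linear scaling by k, areas scale by k^2.
k^2 = 5^2 = 25
New area = 5 * 25
New area = 125
125 ft^2


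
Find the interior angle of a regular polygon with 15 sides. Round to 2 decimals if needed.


Shape: regular pentadecagon (15 sides)
Formula: interior angle = (n - 2) * 180 / n
(n - 2) = 13
(n - 2) * 180 = 2340
angle = 2340 / 15
angle = 156
156 degrees


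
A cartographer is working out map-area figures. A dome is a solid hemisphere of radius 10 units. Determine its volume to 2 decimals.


Shape: hemisphere (half of a sphere)
Radius r = 10 units
Formula: V = (1/2) * (4/3) * pi * r^3 = (2/3) * pi * r^3
r^3 = 1000
(2/3) * 1000 = 666.666667
V = 666.666667 * pi
V = 2094.4
2094.4 units^3


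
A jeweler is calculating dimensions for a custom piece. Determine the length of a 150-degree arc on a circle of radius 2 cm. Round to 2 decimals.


Shape: circular arc
Radius r = 2 cm, Angle = 150 degrees
Formula: L = (angle/360) * 2 * pi * r
2 * pi * r = 4 * pi
L = (150/360) * 4 * pi
L = 1.666667 * pi
L = 5.24
5.24 cm


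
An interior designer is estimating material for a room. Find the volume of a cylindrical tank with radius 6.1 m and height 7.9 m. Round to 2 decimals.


Shape: cylinder
Radius r = 6.1 m, Height h = 7.9 m
Formula: V = pi * r^2 * h
r^2 = 37.21
V = pi * 37.21 * 7.9
V = 293.959 * pi
V = 923.5
923.5 m^3


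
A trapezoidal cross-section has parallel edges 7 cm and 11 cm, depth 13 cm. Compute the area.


Shape: trapezoid
Parallel sides a = 7 cm, b = 11 cm; Height h = 13 cm
Formula: A = (a + b) * h / 2
a + b = 7 + 11 = 18
A = 18 * 13 / 2
A = 234 / 2
A = 117
117 cm^2


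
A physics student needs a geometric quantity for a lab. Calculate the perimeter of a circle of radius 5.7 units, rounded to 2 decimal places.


Shape: circle
Radius r = 5.7 units
Formula: C = 2 * pi * r
C = 2 * pi * 5.7
C = 11.4 * pi
C = 35.81
35.81 units


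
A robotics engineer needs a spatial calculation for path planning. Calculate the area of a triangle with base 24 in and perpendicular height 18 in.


Shape: triangle
Base b = 24 in, Height h = 18 in
Formula: A = (1/2) * b * h
A = 0.5 * 24 * 18
A = 0.5 * 432
A = 216
216 in^2


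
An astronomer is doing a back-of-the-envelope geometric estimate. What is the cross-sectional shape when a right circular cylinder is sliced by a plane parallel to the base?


Solid: right circular cylinder
Cutting plane: parallel to the base
Visualize the intersection of the plane with the solid's surface.
The boundary of the cut region is a circle.
circle


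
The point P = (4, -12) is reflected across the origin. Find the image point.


Transformation: reflection
Original point: (4, -12)
Rule for reflection through the origin: (x, y) -> (-x, -y)
Apply: (4, -12) -> (-4, 12)
(-4, 12)


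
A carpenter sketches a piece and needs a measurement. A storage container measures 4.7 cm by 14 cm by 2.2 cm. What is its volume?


Shape: rectangular prism
l = 4.7 cm, w = 14 cm, h = 2.2 cm
Formula: V = l * w * h
V = 4.7 * 14 * 2.2
V = 65.8 * 2.2
V = 144.76
144.76 cm^3


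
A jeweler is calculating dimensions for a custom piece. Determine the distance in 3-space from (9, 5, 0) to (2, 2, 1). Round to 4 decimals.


3D distance between two points
P1 = (9, 5, 0), P2 = (2, 2, 1)
Formula: d = sqrt((x2-x1)^2 + (y2-y1)^2 + (z2-z1)^2)
dx = 2 - 9 = -7
dy = 2 - 5 = -3
dz = 1 - 0 = 1
dx^2 + dy^2 + dz^2 = 49 + 9 + 1 = 59
d = sqrt(59)
d = 7.6811
7.6811 units


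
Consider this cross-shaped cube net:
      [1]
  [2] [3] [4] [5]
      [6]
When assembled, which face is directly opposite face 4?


Net: cross layout. Take square 3 as the base (bottom).
Fold the four squares in the horizontal row up around 3: 2 -> left, 4 -> right, 5 wraps to the top.
Fold 1 and 6 up from 3: 1 -> back, 6 -> front.
Opposite pairs are therefore: (1, 6), (2, 4), (3, 5).
Face 4 is opposite face 2.
face 2


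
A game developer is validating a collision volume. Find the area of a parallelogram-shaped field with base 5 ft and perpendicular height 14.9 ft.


Shape: parallelogram
Base b = 5 ft, Height h = 14.9 ft
Formula: A = b * h
A = 5 * 14.9
A = 74.5
74.5 ft^2


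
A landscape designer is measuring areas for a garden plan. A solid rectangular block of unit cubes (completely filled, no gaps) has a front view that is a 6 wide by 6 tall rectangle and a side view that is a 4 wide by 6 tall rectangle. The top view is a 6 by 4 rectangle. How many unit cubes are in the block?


Orthographic views of a solid rectangular block:
Front view 6 x 6 -> length = 6, height = 6
Side view 4 x 6 -> width = 4, height = 6 (consistent)
Top view 6 x 4 -> confirms length = 6, width = 4
The block is 6 x 4 x 6.
Total unit cubes = 6 * 4 * 6 = 144
144 unit cubes


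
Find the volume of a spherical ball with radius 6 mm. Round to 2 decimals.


Shape: sphere
Radius r = 6 mm
Formula: V = (4/3) * pi * r^3
r^3 = 216
(4/3) * 216 = 288
V = 288 * pi
V = 904.78
904.78 mm^3


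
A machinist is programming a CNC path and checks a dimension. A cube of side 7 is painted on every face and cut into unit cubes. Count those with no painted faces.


Large cube: 7 x 7 x 7, cut into unit cubes.
n = 7, so n - 2 = 5
Unpainted cubes form the interior (n - 2)^3 block.
(n - 2)^3 = 5^3 = 125
125 unit cubes


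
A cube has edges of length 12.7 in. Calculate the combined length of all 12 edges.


Shape: cube
Side s = 12.7 in
A cube has 12 edges, all equal.
Formula: total edge length = 12 * s
Total = 12 * 12.7
Total = 152.4
152.4 in


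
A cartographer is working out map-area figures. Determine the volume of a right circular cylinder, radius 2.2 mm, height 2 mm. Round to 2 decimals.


Shape: cylinder
Radius r = 2.2 mm, Height h = 2 mm
Formula: V = pi * r^2 * h
r^2 = 4.84
V = pi * 4.84 * 2
V = 9.68 * pi
V = 30.41
30.41 mm^3


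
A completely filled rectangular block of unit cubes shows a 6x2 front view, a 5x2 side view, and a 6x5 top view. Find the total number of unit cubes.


Orthographic views of a solid rectangular block:
Front view 6 x 2 -> length = 6, height = 2
Side view 5 x 2 -> width = 5, height = 2 (consistent)
Top view 6 x 5 -> confirms length = 6, width = 5
The block is 6 x 5 x 2.
Total unit cubes = 6 * 5 * 2 = 60
60 unit cubes


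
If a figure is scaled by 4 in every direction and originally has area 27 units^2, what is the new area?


Linear scale factor k = 4
Original area = 27 units^2
Rule: under a linear scaling by k, areas scale by k^2.
k^2 = 4^2 = 16
New area = 27 * 16
New area = 432
432 units^2


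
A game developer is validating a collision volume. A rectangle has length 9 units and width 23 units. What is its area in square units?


Shape: rectangle
Length l = 9 units, Width w = 23 units
Formula: A = l * w
A = 9 * 23
A = 207
207 units^2


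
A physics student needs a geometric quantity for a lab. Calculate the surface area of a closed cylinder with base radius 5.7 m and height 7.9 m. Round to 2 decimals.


Shape: closed cylinder
Radius r = 5.7 m, Height h = 7.9 m
Formula: SA = 2*pi*r^2 + 2*pi*r*h = 2*pi*r*(r + h)
r + h = 13.6
2 * r * (r + h) = 2 * 5.7 * 13.6 = 155.04
SA = 155.04 * pi
SA = 487.07
487.07 m^2


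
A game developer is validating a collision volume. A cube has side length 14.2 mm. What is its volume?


Shape: cube
Side s = 14.2 mm
Formula: V = s^3
V = 14.2 * 14.2 * 14.2
V = 201.64 * 14.2
V = 2863.288
2863.288 mm^3


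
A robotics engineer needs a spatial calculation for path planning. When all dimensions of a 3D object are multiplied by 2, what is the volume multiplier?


Linear scale factor k = 2
Rule: under a linear scaling by k, volumes scale by k^3.
k^3 = 2 * 2 * 2
k^3 = 4 * 2
k^3 = 8
Volume scales by a factor of 8.
8 (dimensionless)


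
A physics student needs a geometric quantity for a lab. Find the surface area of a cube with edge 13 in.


Shape: cube
Side s = 13 in
A cube has 6 square faces.
Formula: SA = 6 * s^2
s^2 = 169
SA = 6 * 169
SA = 1014
1014 in^2


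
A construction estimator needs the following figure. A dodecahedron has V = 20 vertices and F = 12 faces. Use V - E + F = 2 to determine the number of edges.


Polyhedron: dodecahedron
Euler's formula for convex polyhedra: V - E + F = 2
Given: V = 20 vertices and F = 12 faces
Solve for E:
E = V + F - 2 = 20 + 12 - 2 = 30
30 edges


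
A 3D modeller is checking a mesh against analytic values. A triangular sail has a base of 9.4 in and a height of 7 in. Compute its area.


Shape: triangle
Base b = 9.4 in, Height h = 7 in
Formula: A = (1/2) * b * h
A = 0.5 * 9.4 * 7
A = 0.5 * 65.8
A = 32.9
32.9 in^2


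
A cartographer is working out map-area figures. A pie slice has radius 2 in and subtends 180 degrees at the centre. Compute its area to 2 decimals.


Shape: circular sector
Radius r = 2 in, Angle = 180 degrees
Formula: A = (angle/360) * pi * r^2
r^2 = 4
Fraction of circle = 180/360
A = (180/360) * pi * 4
A = 2 * pi
A = 6.28
6.28 in^2


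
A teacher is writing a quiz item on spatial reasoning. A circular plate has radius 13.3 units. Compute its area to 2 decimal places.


Shape: circle
Radius r = 13.3 units
Formula: A = pi * r^2
r^2 = 13.3^2 = 176.89
A = pi * 176.89
A = 555.72
555.72 units^2


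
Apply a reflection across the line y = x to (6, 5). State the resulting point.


Transformation: reflection
Original point: (6, 5)
Rule for reflection over y = x: (x, y) -> (y, x)
Apply: (6, 5) -> (5, 6)
(5, 6)


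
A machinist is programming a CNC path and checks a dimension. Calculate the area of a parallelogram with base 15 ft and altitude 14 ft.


Shape: parallelogram
Base b = 15 ft, Height h = 14 ft
Formula: A = b * h
A = 15 * 14
A = 210
210 ft^2


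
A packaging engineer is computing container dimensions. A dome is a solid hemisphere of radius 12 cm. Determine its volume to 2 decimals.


Shape: hemisphere (half of a sphere)
Radius r = 12 cm
Formula: V = (1/2) * (4/3) * pi * r^3 = (2/3) * pi * r^3
r^3 = 1728
(2/3) * 1728 = 1152
V = 1152 * pi
V = 3619.11
3619.11 cm^3


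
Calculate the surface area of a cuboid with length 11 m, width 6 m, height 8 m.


Shape: rectangular prism
l = 11 m, w = 6 m, h = 8 m
Formula: SA = 2(lw + lh + wh)
lw = 66, lh = 88, wh = 48
lw + lh + wh = 202
SA = 2 * 202
SA = 404
404 m^2


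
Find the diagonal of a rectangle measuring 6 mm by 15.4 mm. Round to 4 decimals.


Shape: rectangle (diagonal via Pythagoras)
Sides: 6 mm and 15.4 mm
Formula: d = sqrt(l^2 + w^2)
l^2 = 36, w^2 = 237.16
l^2 + w^2 = 273.16
d = sqrt(273.16)
d = 16.5276
16.5276 mm


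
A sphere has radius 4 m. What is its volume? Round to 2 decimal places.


Shape: sphere
Radius r = 4 m
Formula: V = (4/3) * pi * r^3
r^3 = 64
(4/3) * 64 = 85.333333
V = 85.333333 * pi
V = 268.08
268.08 m^3


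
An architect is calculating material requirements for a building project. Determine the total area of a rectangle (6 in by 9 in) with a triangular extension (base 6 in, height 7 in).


Composite shape: rectangle + triangle
Rectangle area = 6 * 9 = 54
Triangle area = 0.5 * 6 * 7 = 21
Total = 54 + 21
Total = 75
75 in^2


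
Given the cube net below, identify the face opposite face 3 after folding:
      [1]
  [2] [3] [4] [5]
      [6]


Net: cross layout. Take square 3 as the base (bottom).
Fold the four squares in the horizontal row up around 3: 2 -> left, 4 -> right, 5 wraps to the top.
Fold 1 and 6 up from 3: 1 -> back, 6 -> front.
Opposite pairs are therefore: (1, 6), (2, 4), (3, 5).
Face 3 is opposite face 5.
face 5


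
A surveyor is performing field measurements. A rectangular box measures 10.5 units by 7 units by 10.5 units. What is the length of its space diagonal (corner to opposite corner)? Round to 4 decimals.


Shape: rectangular box (space diagonal)
l = 10.5 units, w = 7 units, h = 10.5 units
Visualize: the diagonal of the base, then a right triangle with that diagonal and the height.
Formula: d = sqrt(l^2 + w^2 + h^2)
l^2 + w^2 + h^2 = 110.25 + 49 + 110.25 = 269.5
d = sqrt(269.5)
d = 16.4165
16.4165 units


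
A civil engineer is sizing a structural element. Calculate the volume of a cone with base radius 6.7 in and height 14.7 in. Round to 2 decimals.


Shape: cone
Radius r = 6.7 in, Height h = 14.7 in
Formula: V = (1/3) * pi * r^2 * h
r^2 = 44.89
pi * r^2 * h = pi * 44.89 * 14.7 = 659.883 * pi
V = 659.883 * pi / 3
V = 691.03
691.03 in^3


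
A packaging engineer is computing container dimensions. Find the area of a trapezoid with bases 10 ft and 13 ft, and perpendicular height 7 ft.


Shape: trapezoid
Parallel sides a = 10 ft, b = 13 ft; Height h = 7 ft
Formula: A = (a + b) * h / 2
a + b = 10 + 13 = 23
A = 23 * 7 / 2
A = 161 / 2
A = 80.5
80.5 ft^2


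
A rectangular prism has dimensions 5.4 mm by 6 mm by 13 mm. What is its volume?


Shape: rectangular prism
l = 5.4 mm, w = 6 mm, h = 13 mm
Formula: V = l * w * h
V = 5.4 * 6 * 13
V = 32.4 * 13
V = 421.2
421.2 mm^3


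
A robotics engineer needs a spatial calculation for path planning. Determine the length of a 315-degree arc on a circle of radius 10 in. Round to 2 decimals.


Shape: circular arc
Radius r = 10 in, Angle = 315 degrees
Formula: L = (angle/360) * 2 * pi * r
2 * pi * r = 20 * pi
L = (315/360) * 20 * pi
L = 17.5 * pi
L = 54.98
54.98 in


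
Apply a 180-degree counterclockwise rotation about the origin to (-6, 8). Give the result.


Transformation: rotation about the origin
Original point: (-6, 8)
Rule for 180 deg: (x, y) -> (-x, -y)
Apply: (-6, 8) -> (6, -8)
(6, -8)


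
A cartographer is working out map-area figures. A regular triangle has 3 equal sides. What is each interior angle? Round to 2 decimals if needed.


Shape: regular triangle (3 sides)
Formula: interior angle = (n - 2) * 180 / n
(n - 2) = 1
(n - 2) * 180 = 180
angle = 180 / 3
angle = 60
60 degrees


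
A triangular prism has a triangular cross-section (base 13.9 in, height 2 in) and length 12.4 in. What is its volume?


Shape: triangular prism
Triangle base = 13.9 in, triangle height = 2 in, prism length L = 12.4 in
Formula: V = (1/2 * b * h_tri) * L
Cross-section area = 0.5 * 13.9 * 2 = 13.9
V = 13.9 * 12.4
V = 172.36
172.36 in^3


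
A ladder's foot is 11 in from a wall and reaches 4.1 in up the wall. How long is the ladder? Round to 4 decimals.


Shape: right triangle
Legs a = 11 in, b = 4.1 in
Formula: c = sqrt(a^2 + b^2)
a^2 = 121, b^2 = 16.81
a^2 + b^2 = 137.81
c = sqrt(137.81)
c = 11.7393
11.7393 in


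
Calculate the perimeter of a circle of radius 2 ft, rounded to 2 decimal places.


Shape: circle
Radius r = 2 ft
Formula: C = 2 * pi * r
C = 2 * pi * 2
C = 4 * pi
C = 12.57
12.57 ft


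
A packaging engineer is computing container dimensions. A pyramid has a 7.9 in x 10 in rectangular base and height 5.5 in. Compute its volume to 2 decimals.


Shape: rectangular pyramid
Base: 7.9 in x 10 in, Height h = 5.5 in
Formula: V = (1/3) * base_area * h
base_area = 7.9 * 10 = 79
base_area * h = 79 * 5.5 = 434.5
V = 434.5 / 3
V = 144.83
144.83 in^3


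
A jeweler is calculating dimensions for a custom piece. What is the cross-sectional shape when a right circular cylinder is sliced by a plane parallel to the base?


Solid: right circular cylinder
Cutting plane: parallel to the base
Visualize the intersection of the plane with the solid's surface.
The boundary of the cut region is a circle.
circle


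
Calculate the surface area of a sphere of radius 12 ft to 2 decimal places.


Shape: sphere
Radius r = 12 ft
Formula: SA = 4 * pi * r^2
r^2 = 144
SA = 4 * pi * 144
SA = 576 * pi
SA = 1809.56
1809.56 ft^2


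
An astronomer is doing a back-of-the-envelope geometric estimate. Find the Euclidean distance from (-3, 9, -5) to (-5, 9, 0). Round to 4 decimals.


3D distance between two points
P1 = (-3, 9, -5), P2 = (-5, 9, 0)
Formula: d = sqrt((x2-x1)^2 + (y2-y1)^2 + (z2-z1)^2)
dx = -5 - -3 = -2
dy = 9 - 9 = 0
dz = 0 - -5 = 5
dx^2 + dy^2 + dz^2 = 4 + 0 + 25 = 29
d = sqrt(29)
d = 5.3852
5.3852 units


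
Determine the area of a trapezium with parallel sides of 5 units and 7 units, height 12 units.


Shape: trapezoid
Parallel sides a = 5 units, b = 7 units; Height h = 12 units
Formula: A = (a + b) * h / 2
a + b = 5 + 7 = 12
A = 12 * 12 / 2
A = 144 / 2
A = 72
72 units^2


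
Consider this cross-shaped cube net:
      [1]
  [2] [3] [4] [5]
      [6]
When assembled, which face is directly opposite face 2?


Net: cross layout. Take square 3 as the base (bottom).
Fold the four squares in the horizontal row up around 3: 2 -> left, 4 -> right, 5 wraps to the top.
Fold 1 and 6 up from 3: 1 -> back, 6 -> front.
Opposite pairs are therefore: (1, 6), (2, 4), (3, 5).
Face 2 is opposite face 4.
face 4


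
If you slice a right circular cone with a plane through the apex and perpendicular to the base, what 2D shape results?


Solid: right circular cone
Cutting plane: through the apex and perpendicular to the base
Visualize the intersection of the plane with the solid's surface.
The boundary of the cut region is a isosceles triangle.
isosceles triangle


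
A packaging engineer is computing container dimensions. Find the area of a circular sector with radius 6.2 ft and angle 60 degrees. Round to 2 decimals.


Shape: circular sector
Radius r = 6.2 ft, Angle = 60 degrees
Formula: A = (angle/360) * pi * r^2
r^2 = 38.44
Fraction of circle = 60/360
A = (60/360) * pi * 38.44
A = 6.406667 * pi
A = 20.13
20.13 ft^2


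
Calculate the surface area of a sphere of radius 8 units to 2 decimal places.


Shape: sphere
Radius r = 8 units
Formula: SA = 4 * pi * r^2
r^2 = 64
SA = 4 * pi * 64
SA = 256 * pi
SA = 804.25
804.25 units^2


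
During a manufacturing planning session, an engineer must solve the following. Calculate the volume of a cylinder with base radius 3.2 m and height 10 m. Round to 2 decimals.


Shape: cylinder
Radius r = 3.2 m, Height h = 10 m
Formula: V = pi * r^2 * h
r^2 = 10.24
V = pi * 10.24 * 10
V = 102.4 * pi
V = 321.7
321.7 m^3


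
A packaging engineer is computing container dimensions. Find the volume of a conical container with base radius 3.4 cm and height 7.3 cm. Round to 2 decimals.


Shape: cone
Radius r = 3.4 cm, Height h = 7.3 cm
Formula: V = (1/3) * pi * r^2 * h
r^2 = 11.56
pi * r^2 * h = pi * 11.56 * 7.3 = 84.388 * pi
V = 84.388 * pi / 3
V = 88.37
88.37 cm^3


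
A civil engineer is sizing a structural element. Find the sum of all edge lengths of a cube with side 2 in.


Shape: cube
Side s = 2 in
A cube has 12 edges, all equal.
Formula: total edge length = 12 * s
Total = 12 * 2
Total = 24
24 in


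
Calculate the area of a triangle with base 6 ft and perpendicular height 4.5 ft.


Shape: triangle
Base b = 6 ft, Height h = 4.5 ft
Formula: A = (1/2) * b * h
A = 0.5 * 6 * 4.5
A = 0.5 * 27
A = 13.5
13.5 ft^2


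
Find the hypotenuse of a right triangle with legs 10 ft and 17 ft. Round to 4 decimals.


Shape: right triangle
Legs a = 10 ft, b = 17 ft
Formula: c = sqrt(a^2 + b^2)
a^2 = 100, b^2 = 289
a^2 + b^2 = 389
c = sqrt(389)
c = 19.7231
19.7231 ft


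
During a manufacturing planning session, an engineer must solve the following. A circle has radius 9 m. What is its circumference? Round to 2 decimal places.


Shape: circle
Radius r = 9 m
Formula: C = 2 * pi * r
C = 2 * pi * 9
C = 18 * pi
C = 56.55
56.55 m


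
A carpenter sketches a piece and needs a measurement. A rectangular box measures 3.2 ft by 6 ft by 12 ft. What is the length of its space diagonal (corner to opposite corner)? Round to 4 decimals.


Shape: rectangular box (space diagonal)
l = 3.2 ft, w = 6 ft, h = 12 ft
Visualize: the diagonal of the base, then a right triangle with that diagonal and the height.
Formula: d = sqrt(l^2 + w^2 + h^2)
l^2 + w^2 + h^2 = 10.24 + 36 + 144 = 190.24
d = sqrt(190.24)
d = 13.7928
13.7928 ft


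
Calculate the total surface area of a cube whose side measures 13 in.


Shape: cube
Side s = 13 in
A cube has 6 square faces.
Formula: SA = 6 * s^2
s^2 = 169
SA = 6 * 169
SA = 1014
1014 in^2


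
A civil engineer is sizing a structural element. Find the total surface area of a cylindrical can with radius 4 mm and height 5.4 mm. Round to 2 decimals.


Shape: closed cylinder
Radius r = 4 mm, Height h = 5.4 mm
Formula: SA = 2*pi*r^2 + 2*pi*r*h = 2*pi*r*(r + h)
r + h = 9.4
2 * r * (r + h) = 2 * 4 * 9.4 = 75.2
SA = 75.2 * pi
SA = 236.25
236.25 mm^2


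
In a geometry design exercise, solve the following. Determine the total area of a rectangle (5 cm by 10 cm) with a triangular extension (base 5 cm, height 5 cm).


Composite shape: rectangle + triangle
Rectangle area = 5 * 10 = 50
Triangle area = 0.5 * 5 * 5 = 12.5
Total = 50 + 12.5
Total = 62.5
62.5 cm^2


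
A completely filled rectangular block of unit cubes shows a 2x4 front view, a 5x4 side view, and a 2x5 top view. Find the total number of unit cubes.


Orthographic views of a solid rectangular block:
Front view 2 x 4 -> length = 2, height = 4
Side view 5 x 4 -> width = 5, height = 4 (consistent)
Top view 2 x 5 -> confirms length = 2, width = 5
The block is 2 x 5 x 4.
Total unit cubes = 2 * 5 * 4 = 40
40 unit cubes


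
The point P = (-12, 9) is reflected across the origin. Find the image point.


Transformation: reflection
Original point: (-12, 9)
Rule for reflection through the origin: (x, y) -> (-x, -y)
Apply: (-12, 9) -> (12, -9)
(12, -9)


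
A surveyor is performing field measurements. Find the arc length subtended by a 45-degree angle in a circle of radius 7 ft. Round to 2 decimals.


Shape: circular arc
Radius r = 7 ft, Angle = 45 degrees
Formula: L = (angle/360) * 2 * pi * r
2 * pi * r = 14 * pi
L = (45/360) * 14 * pi
L = 1.75 * pi
L = 5.5
5.5 ft


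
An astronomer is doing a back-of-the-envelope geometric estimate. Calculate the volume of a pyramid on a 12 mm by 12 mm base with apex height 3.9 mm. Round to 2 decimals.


Shape: rectangular pyramid
Base: 12 mm x 12 mm, Height h = 3.9 mm
Formula: V = (1/3) * base_area * h
base_area = 12 * 12 = 144
base_area * h = 144 * 3.9 = 561.6
V = 561.6 / 3
V = 187.2
187.2 mm^3


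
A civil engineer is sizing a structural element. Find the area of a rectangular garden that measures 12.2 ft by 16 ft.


Shape: rectangle
Length l = 12.2 ft, Width w = 16 ft
Formula: A = l * w
A = 12.2 * 16
A = 195.2
195.2 ft^2


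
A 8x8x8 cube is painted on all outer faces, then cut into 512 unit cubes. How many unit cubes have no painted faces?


Large cube: 8 x 8 x 8, cut into unit cubes.
n = 8, so n - 2 = 6
Unpainted cubes form the interior (n - 2)^3 block.
(n - 2)^3 = 6^3 = 216
216 unit cubes


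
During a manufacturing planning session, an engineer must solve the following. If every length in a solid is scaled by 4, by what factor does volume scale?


Linear scale factor k = 4
Rule: under a linear scaling by k, volumes scale by k^3.
k^3 = 4 * 4 * 4
k^3 = 16 * 4
k^3 = 64
Volume scales by a factor of 64.
64 (dimensionless)


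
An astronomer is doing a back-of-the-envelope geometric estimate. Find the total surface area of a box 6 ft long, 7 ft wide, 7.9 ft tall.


Shape: rectangular prism
l = 6 ft, w = 7 ft, h = 7.9 ft
Formula: SA = 2(lw + lh + wh)
lw = 42, lh = 47.4, wh = 55.3
lw + lh + wh = 144.7
SA = 2 * 144.7
SA = 289.4
289.4 ft^2


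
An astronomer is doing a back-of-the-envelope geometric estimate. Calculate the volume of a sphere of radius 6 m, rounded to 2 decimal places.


Shape: sphere
Radius r = 6 m
Formula: V = (4/3) * pi * r^3
r^3 = 216
(4/3) * 216 = 288
V = 288 * pi
V = 904.78
904.78 m^3


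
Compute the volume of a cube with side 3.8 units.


Shape: cube
Side s = 3.8 units
Formula: V = s^3
V = 3.8 * 3.8 * 3.8
V = 14.44 * 3.8
V = 54.872
54.872 units^3


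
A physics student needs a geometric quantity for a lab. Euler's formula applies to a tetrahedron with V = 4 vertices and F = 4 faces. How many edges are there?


Polyhedron: tetrahedron
Euler's formula for convex polyhedra: V - E + F = 2
Given: V = 4 vertices and F = 4 faces
Solve for E:
E = V + F - 2 = 4 + 4 - 2 = 6
6 edges


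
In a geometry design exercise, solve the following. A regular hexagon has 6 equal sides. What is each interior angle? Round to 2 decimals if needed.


Shape: regular hexagon (6 sides)
Formula: interior angle = (n - 2) * 180 / n
(n - 2) = 4
(n - 2) * 180 = 720
angle = 720 / 6
angle = 120
120 degrees


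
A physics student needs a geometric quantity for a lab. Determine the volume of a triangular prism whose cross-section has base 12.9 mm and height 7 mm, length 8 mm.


Shape: triangular prism
Triangle base = 12.9 mm, triangle height = 7 mm, prism length L = 8 mm
Formula: V = (1/2 * b * h_tri) * L
Cross-section area = 0.5 * 12.9 * 7 = 45.15
V = 45.15 * 8
V = 361.2
361.2 mm^3


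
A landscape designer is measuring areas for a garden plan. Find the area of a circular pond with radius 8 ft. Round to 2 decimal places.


Shape: circle
Radius r = 8 ft
Formula: A = pi * r^2
r^2 = 8^2 = 64
A = pi * 64
A = 201.06
201.06 ft^2


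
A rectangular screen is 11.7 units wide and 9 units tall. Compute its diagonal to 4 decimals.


Shape: rectangle (diagonal via Pythagoras)
Sides: 11.7 units and 9 units
Formula: d = sqrt(l^2 + w^2)
l^2 = 136.89, w^2 = 81
l^2 + w^2 = 217.89
d = sqrt(217.89)
d = 14.7611
14.7611 units


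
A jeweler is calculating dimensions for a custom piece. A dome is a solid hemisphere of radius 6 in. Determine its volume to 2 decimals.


Shape: hemisphere (half of a sphere)
Radius r = 6 in
Formula: V = (1/2) * (4/3) * pi * r^3 = (2/3) * pi * r^3
r^3 = 216
(2/3) * 216 = 144
V = 144 * pi
V = 452.39
452.39 in^3
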